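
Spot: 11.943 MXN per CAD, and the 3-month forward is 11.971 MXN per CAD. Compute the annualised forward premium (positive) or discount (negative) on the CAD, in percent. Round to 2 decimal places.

+0.94%

T = 3/12 years.
CAD trades forward at +0.23445% vs spot over the period.
Annualise by dividing by T: 0.0023445 / (3/12) = 0.009378 → 0.94%.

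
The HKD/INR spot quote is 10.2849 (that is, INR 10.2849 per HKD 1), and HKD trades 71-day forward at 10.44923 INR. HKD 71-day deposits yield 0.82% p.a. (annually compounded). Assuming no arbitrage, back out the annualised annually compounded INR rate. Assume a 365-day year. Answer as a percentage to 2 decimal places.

T = 71/365 years.
F/S = 10.44923/10.2849 = 1.0159778 = (growth of INR) / (growth of HKD).
HKD growth factor: (1 + 0.0082)^(71/365) = 1.0015898.
So the INR growth factor = 1.017593.
r = 1.017593^(365/71) − 1 = 0.093799 → 9.38%.

9.38%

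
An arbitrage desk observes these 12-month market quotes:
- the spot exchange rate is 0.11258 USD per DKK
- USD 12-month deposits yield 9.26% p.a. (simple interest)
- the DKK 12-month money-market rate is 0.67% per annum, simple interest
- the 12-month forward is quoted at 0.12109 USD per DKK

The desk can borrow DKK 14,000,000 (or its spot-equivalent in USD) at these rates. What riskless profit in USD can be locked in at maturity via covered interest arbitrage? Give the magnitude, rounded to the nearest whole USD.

USD 15,450

T = 1 year.
Keep in DKK, deliver into the forward: 14,000,000·1.006700·0.12109 = USD 1,706,618.24.
Swap to USD now, deposit: 14,000,000·0.11258·1.092600 = USD 1,722,068.71.
The quoted forward undervalues DKK, so borrow DKK, convert to USD at spot, deposit the USD at 9.26%, and buy DKK forward at 0.12109 to cover the loan.
Arbitrage profit = |1,706,618.24 − 1,722,068.71| = USD 15,450.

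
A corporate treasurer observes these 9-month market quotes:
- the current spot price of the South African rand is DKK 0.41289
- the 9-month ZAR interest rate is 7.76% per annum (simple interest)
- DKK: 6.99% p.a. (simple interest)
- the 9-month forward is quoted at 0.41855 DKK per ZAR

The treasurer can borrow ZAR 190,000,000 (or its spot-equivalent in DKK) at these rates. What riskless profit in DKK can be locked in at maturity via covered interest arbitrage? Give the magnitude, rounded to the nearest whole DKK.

T = 9/12 years.
Keep in ZAR, deliver into the forward: 190,000,000·1.058200·0.41855 = DKK 84,152,825.90.
Swap to DKK now, deposit: 190,000,000·0.41289·1.052425 = DKK 82,561,794.07.
The quoted forward overvalues ZAR, so borrow DKK, buy ZAR at spot, deposit the ZAR at 7.76%, and sell the proceeds forward at 0.41855.
Arbitrage profit = |84,152,825.90 − 82,561,794.07| = DKK 1,591,032.

DKK 1,591,032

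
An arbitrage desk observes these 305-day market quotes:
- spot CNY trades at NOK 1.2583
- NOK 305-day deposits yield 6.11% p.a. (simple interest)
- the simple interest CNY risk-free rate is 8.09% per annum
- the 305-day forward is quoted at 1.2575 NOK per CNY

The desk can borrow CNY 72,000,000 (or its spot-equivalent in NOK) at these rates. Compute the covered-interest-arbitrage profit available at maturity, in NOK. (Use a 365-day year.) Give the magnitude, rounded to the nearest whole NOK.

NOK 1,437,462

T = 305/365 years.
Keep in CNY, deliver into the forward: 72,000,000·1.0676013699·1.2575 = NOK 96,660,628.03.
Swap to NOK now, deposit: 72,000,000·1.2583·1.0510561644 = NOK 95,223,165.96.
The quoted forward overvalues CNY, so borrow NOK, buy CNY at spot, deposit the CNY at 8.09%, and sell the proceeds forward at 1.2575.
The gap between the two covered legs is NOK 1,437,462.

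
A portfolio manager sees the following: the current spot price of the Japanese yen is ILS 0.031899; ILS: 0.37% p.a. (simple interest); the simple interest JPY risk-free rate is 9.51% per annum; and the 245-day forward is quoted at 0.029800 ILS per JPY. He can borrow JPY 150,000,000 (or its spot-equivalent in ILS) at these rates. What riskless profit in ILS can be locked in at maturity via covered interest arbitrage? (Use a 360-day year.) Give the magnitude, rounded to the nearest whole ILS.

ILS 37,596

T = 245/360 years.
Route A — deposit JPY, sell forward: 150,000,000 × 1.064720833 × 0.029800 = ILS 4,759,302.12.
Route B — convert at spot, deposit ILS: 150,000,000 × 0.031899 × 1.002518056 = ILS 4,796,898.52.
The quoted forward undervalues JPY, so borrow JPY, convert to ILS at spot, deposit the ILS at 0.37%, and buy JPY forward at 0.029800 to cover the loan.
The gap between the two covered legs is ILS 37,596.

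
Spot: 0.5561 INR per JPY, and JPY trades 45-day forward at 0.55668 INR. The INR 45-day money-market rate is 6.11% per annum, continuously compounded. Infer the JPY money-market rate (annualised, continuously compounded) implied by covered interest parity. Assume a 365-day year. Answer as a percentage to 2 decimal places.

T = 45/365 years.
By CIP, F/S equals the INR-to-JPY growth ratio: 0.55668/0.5561 = 1.0010430.
The INR side grows by e^(0.0611×45/365) = 1.0075613.
That pins the JPY growth at 1.0065115.
r = ln(1.0065115)/(45/365) = 0.052644 → 5.26%.

5.26%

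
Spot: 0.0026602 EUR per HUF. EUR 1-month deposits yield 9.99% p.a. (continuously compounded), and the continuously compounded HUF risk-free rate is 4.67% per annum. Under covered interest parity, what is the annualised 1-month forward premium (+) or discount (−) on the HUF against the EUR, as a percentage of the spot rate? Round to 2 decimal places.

+5.33%

T = 1/12 years.
No-arbitrage forward: 0.0026602 × 1.0083597 / 1.0038992 = 0.0026720197 EUR/HUF.
Annualised premium = (F − S)/S × (1/T) = (0.0026720197 − 0.0026602)/0.0026602 ÷ (1/12) = 5.33%.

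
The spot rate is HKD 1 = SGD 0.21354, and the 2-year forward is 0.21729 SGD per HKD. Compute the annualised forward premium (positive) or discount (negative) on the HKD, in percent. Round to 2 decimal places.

+0.88%

T = 2 years.
(F − S)/S = (0.21729 − 0.21354)/0.21354 = 0.0175611.
Per annum: 0.0175611 / 2 = 0.008781 = 0.88%.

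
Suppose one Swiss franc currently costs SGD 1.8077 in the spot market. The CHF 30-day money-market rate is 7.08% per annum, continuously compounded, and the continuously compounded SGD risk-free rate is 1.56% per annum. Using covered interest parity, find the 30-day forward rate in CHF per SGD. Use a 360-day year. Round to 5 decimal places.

0.55574

T = 30/360 years.
Growth of 1 SGD over T: e^(0.0156×30/360) = 1.0013008.
CHF accumulates by e^(0.0708×30/360) = 1.0059174.
So F = 1.8077 × 1.0013008 / 1.0059174 = 1.799404 (SGD/CHF).
Invert for CHF per SGD: 1 / 1.799404 = 0.55574.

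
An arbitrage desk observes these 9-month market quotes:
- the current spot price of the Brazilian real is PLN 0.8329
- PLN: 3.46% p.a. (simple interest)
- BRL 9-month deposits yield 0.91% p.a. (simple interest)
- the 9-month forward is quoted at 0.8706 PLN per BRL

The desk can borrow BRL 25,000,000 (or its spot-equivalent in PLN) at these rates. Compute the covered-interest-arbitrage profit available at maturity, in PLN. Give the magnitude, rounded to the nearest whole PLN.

PLN 550,702

T = 9/12 years.
Route A — deposit BRL, sell forward: 25,000,000 × 1.006825 × 0.8706 = PLN 21,913,546.13.
Route B — convert at spot, deposit PLN: 25,000,000 × 0.8329 × 1.025950 = PLN 21,362,843.88.
The quoted forward overvalues BRL, so borrow PLN, buy BRL at spot, deposit the BRL at 0.91%, and sell the proceeds forward at 0.8706.
Arbitrage profit = |21,913,546.13 − 21,362,843.88| = PLN 550,702.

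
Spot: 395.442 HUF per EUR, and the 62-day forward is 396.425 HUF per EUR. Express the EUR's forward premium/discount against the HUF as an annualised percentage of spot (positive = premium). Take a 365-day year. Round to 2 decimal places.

+1.46%

T = 62/365 years.
(F − S)/S = (396.425 − 395.442)/395.442 = 0.0024858.
Per annum: 0.0024858 / (62/365) = 0.014634 = 1.46%.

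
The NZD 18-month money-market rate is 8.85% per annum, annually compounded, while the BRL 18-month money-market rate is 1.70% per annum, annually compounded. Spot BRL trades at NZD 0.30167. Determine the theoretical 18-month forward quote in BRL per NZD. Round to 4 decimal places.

T = 18/12 years.
NZD growth factor: (1 + 0.0885)^(18/12) = 1.1356451.
BRL accumulates by (1 + 0.0170)^(18/12) = 1.0256081.
Forward (NZD per BRL) = 0.30167 × 1.1356451 / 1.0256081 = 0.3340360.
Quoted the other way: 1/0.3340360 = 2.9937 BRL per NZD.

2.9937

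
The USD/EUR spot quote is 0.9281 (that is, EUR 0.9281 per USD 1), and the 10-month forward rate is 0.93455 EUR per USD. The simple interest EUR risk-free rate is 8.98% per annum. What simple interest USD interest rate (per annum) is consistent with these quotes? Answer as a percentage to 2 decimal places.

T = 10/12 years.
By CIP, F/S equals the EUR-to-USD growth ratio: 0.93455/0.9281 = 1.0069497.
The EUR side grows by 1 + 0.0898×10/12 = 1.0748333.
Hence g_USD = 1.0674151.
r = (1.0674151 − 1)/(10/12) = 0.080898 → 8.09%.

8.09%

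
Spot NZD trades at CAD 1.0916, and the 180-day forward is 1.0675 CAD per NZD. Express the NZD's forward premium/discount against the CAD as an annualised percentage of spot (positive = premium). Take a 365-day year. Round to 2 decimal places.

-4.48%

T = 180/365 years.
Period premium: (1.0675 − 1.0916)/1.0916 = -0.0220777.
Per annum: -0.0220777 / (180/365) = -0.044769 = -4.48%.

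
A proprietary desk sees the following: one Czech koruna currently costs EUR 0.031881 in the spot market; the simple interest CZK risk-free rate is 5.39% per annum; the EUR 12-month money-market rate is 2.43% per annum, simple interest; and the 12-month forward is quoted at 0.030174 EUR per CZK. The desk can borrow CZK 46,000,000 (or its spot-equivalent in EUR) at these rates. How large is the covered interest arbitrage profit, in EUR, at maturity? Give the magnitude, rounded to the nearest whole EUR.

EUR 39,345

T = 1 year.
Keep in CZK, deliver into the forward: 46,000,000·1.053900·0.030174 = EUR 1,462,817.42.
Swap to EUR now, deposit: 46,000,000·0.031881·1.024300 = EUR 1,502,162.58.
The quoted forward undervalues CZK, so borrow CZK, convert to EUR at spot, deposit the EUR at 2.43%, and buy CZK forward at 0.030174 to cover the loan.
Profit = 1,502,162.58 − 1,462,817.42 = EUR 39,345.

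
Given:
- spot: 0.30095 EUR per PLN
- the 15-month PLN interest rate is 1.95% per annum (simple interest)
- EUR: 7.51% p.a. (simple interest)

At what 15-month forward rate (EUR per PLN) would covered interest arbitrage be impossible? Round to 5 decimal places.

T = 15/12 years.
Growth of 1 EUR over T: 1 + 0.0751×15/12 = 1.093875.
PLN growth factor: 1 + 0.0195×15/12 = 1.024375.
Forward (EUR per PLN) = 0.30095 × 1.093875 / 1.024375 = 0.3213683.

0.32137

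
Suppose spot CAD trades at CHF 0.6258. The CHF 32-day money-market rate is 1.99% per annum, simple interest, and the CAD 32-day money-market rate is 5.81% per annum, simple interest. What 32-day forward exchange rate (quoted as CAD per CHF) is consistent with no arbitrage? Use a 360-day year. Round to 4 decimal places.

T = 32/360 years.
CHF accumulates by 1 + 0.0199×32/360 = 1.0017689.
Growth of 1 CAD over T: 1 + 0.0581×32/360 = 1.0051644.
CIP: F = S · (grow CHF)/(grow CAD) = 0.6258 × 1.0017689/1.0051644 = 0.6236860 CHF per CAD.
Invert for CAD per CHF: 1 / 0.6236860 = 1.6034.

1.6034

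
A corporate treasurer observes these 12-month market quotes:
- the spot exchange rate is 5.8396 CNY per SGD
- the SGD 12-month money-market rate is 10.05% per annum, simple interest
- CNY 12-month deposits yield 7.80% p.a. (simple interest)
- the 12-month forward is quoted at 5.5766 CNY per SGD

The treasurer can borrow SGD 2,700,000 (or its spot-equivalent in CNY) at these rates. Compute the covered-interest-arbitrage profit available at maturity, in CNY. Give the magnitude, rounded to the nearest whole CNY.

T = 1 year.
Route A — deposit SGD, sell forward: 2,700,000 × 1.100500 × 5.5766 = CNY 16,570,030.41.
Route B — convert at spot, deposit CNY: 2,700,000 × 5.8396 × 1.078000 = CNY 16,996,739.76.
The quoted forward undervalues SGD, so borrow SGD, convert to CNY at spot, deposit the CNY at 7.80%, and buy SGD forward at 5.5766 to cover the loan.
The gap between the two covered legs is CNY 426,709.

CNY 426,709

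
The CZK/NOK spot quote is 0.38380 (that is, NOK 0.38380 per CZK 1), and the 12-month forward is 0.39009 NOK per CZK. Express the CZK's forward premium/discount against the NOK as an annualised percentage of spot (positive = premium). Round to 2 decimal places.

+1.64%

T = 1 year.
Period premium: (0.39009 − 0.3838)/0.3838 = 0.0163887.
Annualise by dividing by T: 0.0163887 / 1 = 0.016389 → 1.64%.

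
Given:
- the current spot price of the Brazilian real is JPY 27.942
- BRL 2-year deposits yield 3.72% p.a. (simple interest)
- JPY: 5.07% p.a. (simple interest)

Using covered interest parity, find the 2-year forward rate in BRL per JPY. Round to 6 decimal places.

T = 2 years.
JPY growth factor: 1 + 0.0507×2 = 1.101400.
BRL accumulates by 1 + 0.0372×2 = 1.074400.
So F = 27.942 × 1.101400 / 1.074400 = 28.64419 (JPY/BRL).
Quoted the other way: 1/28.64419 = 0.034911 BRL per JPY.

0.034911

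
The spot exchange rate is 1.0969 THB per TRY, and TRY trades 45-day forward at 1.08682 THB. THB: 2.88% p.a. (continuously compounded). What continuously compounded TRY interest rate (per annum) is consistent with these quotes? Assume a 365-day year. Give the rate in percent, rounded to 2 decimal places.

T = 45/365 years.
By CIP, F/S equals the THB-to-TRY growth ratio: 1.08682/1.0969 = 0.9908105.
THB growth factor: e^(0.0288×45/365) = 1.003557.
That pins the TRY growth at 1.0128647.
r = ln(1.0128647)/(45/365) = 0.103682 → 10.37%.

10.37%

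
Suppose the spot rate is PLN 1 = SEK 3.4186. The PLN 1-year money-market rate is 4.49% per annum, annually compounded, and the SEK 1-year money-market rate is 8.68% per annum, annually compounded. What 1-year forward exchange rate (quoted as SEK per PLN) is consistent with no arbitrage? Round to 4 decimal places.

3.5557

T = 1 year.
Growth of 1 SEK over T: (1 + 0.0868)^1 = 1.086800.
Growth of 1 PLN over T: (1 + 0.0449)^1 = 1.044900.
CIP: F = S · (grow SEK)/(grow PLN) = 3.4186 × 1.086800/1.044900 = 3.555684 SEK per PLN.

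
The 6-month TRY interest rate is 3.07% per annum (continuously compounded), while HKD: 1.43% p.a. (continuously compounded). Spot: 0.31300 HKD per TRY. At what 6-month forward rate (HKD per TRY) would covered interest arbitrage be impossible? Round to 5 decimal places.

0.31044

T = 6/12 years.
HKD growth factor: e^(0.0143×6/12) = 1.0071756.
Growth of 1 TRY over T: e^(0.0307×6/12) = 1.0154684.
Forward (HKD per TRY) = 0.313 × 1.0071756 / 1.0154684 = 0.3104439.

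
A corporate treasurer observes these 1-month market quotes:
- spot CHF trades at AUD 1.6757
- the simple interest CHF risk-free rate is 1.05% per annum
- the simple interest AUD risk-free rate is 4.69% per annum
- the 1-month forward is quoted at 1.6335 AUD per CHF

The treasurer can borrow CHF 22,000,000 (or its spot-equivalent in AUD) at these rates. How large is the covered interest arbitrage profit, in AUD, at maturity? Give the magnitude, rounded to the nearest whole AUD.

AUD 1,041,037

T = 1/12 years.
Keep in CHF, deliver into the forward: 22,000,000·1.000875·1.6335 = AUD 35,968,444.88.
Swap to AUD now, deposit: 22,000,000·1.6757·1.0039083333 = AUD 37,009,482.27.
The quoted forward undervalues CHF, so borrow CHF, convert to AUD at spot, deposit the AUD at 4.69%, and buy CHF forward at 1.6335 to cover the loan.
Profit = 37,009,482.27 − 35,968,444.88 = AUD 1,041,037.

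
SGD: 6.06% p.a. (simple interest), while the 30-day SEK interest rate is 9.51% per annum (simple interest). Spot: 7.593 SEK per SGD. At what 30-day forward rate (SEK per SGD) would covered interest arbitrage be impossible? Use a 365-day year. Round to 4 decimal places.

7.6144

T = 30/365 years.
Growth of 1 SEK over T: 1 + 0.0951×30/365 = 1.0078164.
SGD growth factor: 1 + 0.0606×30/365 = 1.0049808.
CIP: F = S · (grow SEK)/(grow SGD) = 7.593 × 1.0078164/1.0049808 = 7.614424 SEK per SGD.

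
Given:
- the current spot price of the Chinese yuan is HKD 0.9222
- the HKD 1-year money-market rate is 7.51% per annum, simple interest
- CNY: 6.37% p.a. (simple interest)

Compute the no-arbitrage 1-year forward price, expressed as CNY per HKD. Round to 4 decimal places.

T = 1 year.
HKD growth factor: 1 + 0.0751×1 = 1.075100.
Growth of 1 CNY over T: 1 + 0.0637×1 = 1.063700.
CIP: F = S · (grow HKD)/(grow CNY) = 0.9222 × 1.075100/1.063700 = 0.9320835 HKD per CNY.
Invert for CNY per HKD: 1 / 0.9320835 = 1.0729.

1.0729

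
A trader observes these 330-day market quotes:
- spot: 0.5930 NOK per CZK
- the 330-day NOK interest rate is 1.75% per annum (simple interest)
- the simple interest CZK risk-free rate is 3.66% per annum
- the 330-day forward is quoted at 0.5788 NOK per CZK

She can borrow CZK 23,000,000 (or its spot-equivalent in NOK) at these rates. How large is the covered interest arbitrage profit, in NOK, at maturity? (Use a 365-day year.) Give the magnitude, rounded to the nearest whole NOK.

NOK 101,882

T = 330/365 years.
Invest the CZK and cover forward: 23,000,000 × 1.033090411 × 0.5788 = NOK 13,752,912.79.
Convert at spot and invest in NOK: 23,000,000 × 0.5930 × 1.0158219178 = NOK 13,854,795.14.
The quoted forward undervalues CZK, so borrow CZK, convert to NOK at spot, deposit the NOK at 1.75%, and buy CZK forward at 0.5788 to cover the loan.
Arbitrage profit = |13,752,912.79 − 13,854,795.14| = NOK 101,882.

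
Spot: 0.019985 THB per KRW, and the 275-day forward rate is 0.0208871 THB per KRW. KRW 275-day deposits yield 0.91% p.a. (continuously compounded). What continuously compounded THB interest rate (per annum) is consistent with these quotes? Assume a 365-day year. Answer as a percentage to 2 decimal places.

6.77%

T = 275/365 years.
F/S = 0.0208871/0.019985 = 1.0451389 = (growth of THB) / (growth of KRW).
The KRW side grows by e^(0.0091×275/365) = 1.0068797.
So the THB growth factor = 1.0523291.
Take logs: ln 1.0523291 / (275/365) = 0.067699, so 6.77%.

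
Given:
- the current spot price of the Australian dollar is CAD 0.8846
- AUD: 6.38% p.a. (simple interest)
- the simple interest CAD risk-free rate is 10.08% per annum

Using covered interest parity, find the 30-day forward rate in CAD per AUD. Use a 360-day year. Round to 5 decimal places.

T = 30/360 years.
CAD growth factor: 1 + 0.1008×30/360 = 1.008400.
AUD growth factor: 1 + 0.0638×30/360 = 1.0053167.
CIP: F = S · (grow CAD)/(grow AUD) = 0.8846 × 1.008400/1.0053167 = 0.8873131 CAD per AUD.

0.88731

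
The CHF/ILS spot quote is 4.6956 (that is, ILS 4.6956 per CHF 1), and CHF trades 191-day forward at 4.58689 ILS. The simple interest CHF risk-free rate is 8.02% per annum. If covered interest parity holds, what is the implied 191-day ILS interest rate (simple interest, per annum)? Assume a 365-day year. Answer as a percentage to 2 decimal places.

T = 191/365 years.
CIP gives F = S · g_ILS/g_CHF, so g_ILS/g_CHF = 4.58689/4.6956 = 0.9768485.
CHF growth factor: 1 + 0.0802×191/365 = 1.0419677.
So the ILS growth factor = 1.0178446.
r = (1.0178446 − 1)/(191/365) = 0.034101 → 3.41%.

3.41%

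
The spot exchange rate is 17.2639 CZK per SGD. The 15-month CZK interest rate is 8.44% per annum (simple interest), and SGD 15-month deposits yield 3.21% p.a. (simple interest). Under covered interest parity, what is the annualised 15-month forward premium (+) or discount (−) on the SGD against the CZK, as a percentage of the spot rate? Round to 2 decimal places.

+5.03%

T = 15/12 years.
F = S · g_CZK/g_SGD = 17.2639 × 1.105500/1.040125 = 18.3489883.
Annualised premium = (F − S)/S × (1/T) = (18.3489883 − 17.2639)/17.2639 ÷ (15/12) = 5.03%.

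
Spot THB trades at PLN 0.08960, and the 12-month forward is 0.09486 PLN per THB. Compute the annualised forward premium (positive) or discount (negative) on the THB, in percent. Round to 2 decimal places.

+5.87%

T = 1 year.
Period premium: (0.09486 − 0.0896)/0.0896 = 0.0587054.
Per annum: 0.0587054 / 1 = 0.058705 = 5.87%.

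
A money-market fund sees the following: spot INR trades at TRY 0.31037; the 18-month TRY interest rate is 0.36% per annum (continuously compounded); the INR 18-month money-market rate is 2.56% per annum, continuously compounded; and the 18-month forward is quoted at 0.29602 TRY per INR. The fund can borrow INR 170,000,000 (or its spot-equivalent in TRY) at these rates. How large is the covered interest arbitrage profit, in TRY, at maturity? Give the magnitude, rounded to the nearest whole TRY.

T = 18/12 years.
Invest the INR and cover forward: 170,000,000 × 1.0391468085 × 0.29602 = TRY 52,293,400.50.
Convert at spot and invest in TRY: 170,000,000 × 0.31037 × 1.0054146063 = TRY 53,048,590.33.
The quoted forward undervalues INR, so borrow INR, convert to TRY at spot, deposit the TRY at 0.36%, and buy INR forward at 0.29602 to cover the loan.
Profit = 53,048,590.33 − 52,293,400.50 = TRY 755,190.

TRY 755,190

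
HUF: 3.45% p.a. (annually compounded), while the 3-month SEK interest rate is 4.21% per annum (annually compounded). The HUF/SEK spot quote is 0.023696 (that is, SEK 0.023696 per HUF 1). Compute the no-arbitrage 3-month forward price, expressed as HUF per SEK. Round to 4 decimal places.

42.1241

T = 3/12 years.
SEK accumulates by (1 + 0.0421)^(3/12) = 1.0103628.
HUF accumulates by (1 + 0.0345)^(3/12) = 1.00851561.
Forward (SEK per HUF) = 0.023696 × 1.0103628 / 1.00851561 = 0.023739401.
Quoted the other way: 1/0.023739401 = 42.1241 HUF per SEK.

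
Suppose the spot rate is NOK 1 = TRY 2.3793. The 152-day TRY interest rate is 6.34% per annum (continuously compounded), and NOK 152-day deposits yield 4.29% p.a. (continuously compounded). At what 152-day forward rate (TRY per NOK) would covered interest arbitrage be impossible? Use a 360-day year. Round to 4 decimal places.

T = 152/360 years.
TRY accumulates by e^(0.0634×152/360) = 1.0271304.
NOK growth factor: e^(0.0429×152/360) = 1.0182784.
CIP: F = S · (grow TRY)/(grow NOK) = 2.3793 × 1.0271304/1.0182784 = 2.399984 TRY per NOK.

2.4000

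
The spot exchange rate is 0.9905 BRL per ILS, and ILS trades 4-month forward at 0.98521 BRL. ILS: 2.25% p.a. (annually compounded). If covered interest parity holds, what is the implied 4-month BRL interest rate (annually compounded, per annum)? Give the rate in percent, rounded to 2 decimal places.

0.62%

T = 4/12 years.
CIP gives F = S · g_BRL/g_ILS, so g_BRL/g_ILS = 0.98521/0.9905 = 0.9946593.
The ILS side grows by (1 + 0.0225)^(4/12) = 1.0074444.
Hence g_BRL = 1.0020639.
Annualise: 1.0020639^(12/4) − 1 = 0.006204 = 0.62%.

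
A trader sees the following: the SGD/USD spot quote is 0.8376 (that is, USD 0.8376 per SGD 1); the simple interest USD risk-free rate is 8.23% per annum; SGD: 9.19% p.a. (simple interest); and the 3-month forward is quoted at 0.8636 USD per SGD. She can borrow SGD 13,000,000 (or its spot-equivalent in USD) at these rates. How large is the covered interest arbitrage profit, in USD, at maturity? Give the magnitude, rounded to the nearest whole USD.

T = 3/12 years.
Keep in SGD, deliver into the forward: 13,000,000·1.022975·0.8636 = USD 11,484,735.73.
Swap to USD now, deposit: 13,000,000·0.8376·1.020575 = USD 11,112,837.06.
The quoted forward overvalues SGD, so borrow USD, buy SGD at spot, deposit the SGD at 9.19%, and sell the proceeds forward at 0.8636.
Profit = 11,484,735.73 − 11,112,837.06 = USD 371,899.

USD 371,899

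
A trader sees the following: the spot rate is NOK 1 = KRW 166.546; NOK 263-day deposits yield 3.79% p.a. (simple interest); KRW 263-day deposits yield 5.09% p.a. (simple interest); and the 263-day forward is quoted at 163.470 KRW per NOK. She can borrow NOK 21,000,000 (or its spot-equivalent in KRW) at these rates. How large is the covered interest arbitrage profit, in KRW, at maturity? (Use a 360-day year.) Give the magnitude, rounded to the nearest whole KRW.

T = 263/360 years.
Invest the NOK and cover forward: 21,000,000 × 1.027688055556 × 163.470 = KRW 3,527,919,495.28.
Convert at spot and invest in KRW: 21,000,000 × 166.546 × 1.037185277778 = KRW 3,627,520,244.73.
The quoted forward undervalues NOK, so borrow NOK, convert to KRW at spot, deposit the KRW at 5.09%, and buy NOK forward at 163.470 to cover the loan.
Profit = 3,627,520,244.73 − 3,527,919,495.28 = KRW 99,600,749.

KRW 99,600,749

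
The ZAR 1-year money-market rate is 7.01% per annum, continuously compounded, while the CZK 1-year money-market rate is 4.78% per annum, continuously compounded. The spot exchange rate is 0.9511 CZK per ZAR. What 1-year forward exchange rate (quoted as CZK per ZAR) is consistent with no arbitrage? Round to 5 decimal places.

T = 1 year.
CZK growth factor: e^(0.0478×1) = 1.0489608.
ZAR growth factor: e^(0.0701×1) = 1.0726154.
So F = 0.9511 × 1.0489608 / 1.0726154 = 0.9301252 (CZK/ZAR).

0.93013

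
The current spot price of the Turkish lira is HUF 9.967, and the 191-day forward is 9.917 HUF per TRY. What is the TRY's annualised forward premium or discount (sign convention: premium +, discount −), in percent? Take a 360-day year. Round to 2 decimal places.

T = 191/360 years.
(F − S)/S = (9.917 − 9.967)/9.967 = -0.0050166.
×(1/T) gives -0.95% p.a.

-0.95%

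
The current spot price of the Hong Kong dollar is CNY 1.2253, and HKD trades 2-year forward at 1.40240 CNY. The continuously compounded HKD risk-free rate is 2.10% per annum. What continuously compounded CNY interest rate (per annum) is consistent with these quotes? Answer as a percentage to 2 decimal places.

8.85%

T = 2 years.
By CIP, F/S equals the CNY-to-HKD growth ratio: 1.4024/1.2253 = 1.1445360.
HKD growth factor: e^(0.0210×2) = 1.0428945.
Hence g_CNY = 1.1936303.
Take logs: ln 1.1936303 / 2 = 0.088500, so 8.85%.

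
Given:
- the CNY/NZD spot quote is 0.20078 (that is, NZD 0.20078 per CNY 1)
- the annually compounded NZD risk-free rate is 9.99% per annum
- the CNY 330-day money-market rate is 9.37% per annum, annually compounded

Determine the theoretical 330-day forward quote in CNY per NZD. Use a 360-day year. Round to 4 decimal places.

T = 330/360 years.
NZD accumulates by (1 + 0.0999)^(330/360) = 1.0912069.
CNY growth factor: (1 + 0.0937)^(330/360) = 1.0855672.
So F = 0.20078 × 1.0912069 / 1.0855672 = 0.2018231 (NZD/CNY).
Quoted the other way: 1/0.2018231 = 4.9548 CNY per NZD.

4.9548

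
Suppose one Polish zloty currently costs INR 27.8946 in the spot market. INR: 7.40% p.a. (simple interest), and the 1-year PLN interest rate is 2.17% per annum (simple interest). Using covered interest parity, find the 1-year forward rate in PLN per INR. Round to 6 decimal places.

0.034104

T = 1 year.
Growth of 1 INR over T: 1 + 0.0740×1 = 1.074000.
PLN accumulates by 1 + 0.0217×1 = 1.021700.
So F = 27.8946 × 1.074000 / 1.021700 = 29.32250 (INR/PLN).
Quoted the other way: 1/29.32250 = 0.034104 PLN per INR.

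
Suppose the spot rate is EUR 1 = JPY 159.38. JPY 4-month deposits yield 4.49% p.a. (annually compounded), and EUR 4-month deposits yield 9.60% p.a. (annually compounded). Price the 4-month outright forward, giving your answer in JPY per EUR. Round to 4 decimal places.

156.8635

T = 4/12 years.
JPY growth factor: (1 + 0.0449)^(4/12) = 1.014748091.
EUR growth factor: (1 + 0.0960)^(4/12) = 1.031027347.
So F = 159.38 × 1.014748091 / 1.031027347 = 156.863493 (JPY/EUR).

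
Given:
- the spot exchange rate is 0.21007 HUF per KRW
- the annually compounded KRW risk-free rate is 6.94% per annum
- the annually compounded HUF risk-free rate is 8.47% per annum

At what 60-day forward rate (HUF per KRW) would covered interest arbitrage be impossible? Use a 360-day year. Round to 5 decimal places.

T = 60/360 years.
HUF growth factor: (1 + 0.0847)^(60/360) = 1.0136428.
KRW accumulates by (1 + 0.0694)^(60/360) = 1.0112457.
So F = 0.21007 × 1.0136428 / 1.0112457 = 0.2105680 (HUF/KRW).

0.21057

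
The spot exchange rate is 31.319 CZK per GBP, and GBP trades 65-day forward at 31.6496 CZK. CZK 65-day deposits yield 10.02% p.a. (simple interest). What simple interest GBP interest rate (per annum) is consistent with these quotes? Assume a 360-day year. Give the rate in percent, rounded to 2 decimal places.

4.13%

T = 65/360 years.
By CIP, F/S equals the CZK-to-GBP growth ratio: 31.6496/31.319 = 1.0105559.
The CZK side grows by 1 + 0.1002×65/360 = 1.0180917.
That pins the GBP growth at 1.0074571.
r = (1.0074571 − 1)/(65/360) = 0.041301 → 4.13%.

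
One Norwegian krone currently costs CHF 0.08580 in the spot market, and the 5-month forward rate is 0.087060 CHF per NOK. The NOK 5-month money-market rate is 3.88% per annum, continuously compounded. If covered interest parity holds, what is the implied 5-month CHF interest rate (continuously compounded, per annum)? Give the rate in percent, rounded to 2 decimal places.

T = 5/12 years.
By CIP, F/S equals the CHF-to-NOK growth ratio: 0.08706/0.0858 = 1.0146853.
The NOK side grows by e^(0.0388×5/12) = 1.0162981.
Hence g_CHF = 1.0312227.
Take logs: ln 1.0312227 / (5/12) = 0.073788, so 7.38%.

7.38%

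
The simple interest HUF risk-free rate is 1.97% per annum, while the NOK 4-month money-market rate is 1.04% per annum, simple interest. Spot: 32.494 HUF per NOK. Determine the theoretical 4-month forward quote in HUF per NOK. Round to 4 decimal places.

32.5944

T = 4/12 years.
Growth of 1 HUF over T: 1 + 0.0197×4/12 = 1.00656667.
Growth of 1 NOK over T: 1 + 0.0104×4/12 = 1.00346667.
Forward (HUF per NOK) = 32.494 × 1.00656667 / 1.00346667 = 32.594383.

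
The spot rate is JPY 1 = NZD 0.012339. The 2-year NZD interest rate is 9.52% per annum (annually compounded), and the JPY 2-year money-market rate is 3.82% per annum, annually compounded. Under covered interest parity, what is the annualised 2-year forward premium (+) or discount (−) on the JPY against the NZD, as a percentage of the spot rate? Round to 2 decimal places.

+5.64%

T = 2 years.
CIP forward (NZD per JPY) = 0.012339 × 1.199463/1.0778592 = 0.013731083.
(F − S)/S ÷ T = (0.013731083 − 0.012339)/0.012339/2 = 0.056410 → 5.64%.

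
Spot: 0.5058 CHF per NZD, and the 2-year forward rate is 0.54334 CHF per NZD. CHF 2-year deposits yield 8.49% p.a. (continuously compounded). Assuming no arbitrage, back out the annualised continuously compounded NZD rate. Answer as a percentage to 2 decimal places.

T = 2 years.
F/S = 0.54334/0.5058 = 1.0742191 = (growth of CHF) / (growth of NZD).
The CHF side grows by e^(0.0849×2) = 1.1850678.
That pins the NZD growth at 1.103190.
Take logs: ln 1.103190 / 2 = 0.049103, so 4.91%.

4.91%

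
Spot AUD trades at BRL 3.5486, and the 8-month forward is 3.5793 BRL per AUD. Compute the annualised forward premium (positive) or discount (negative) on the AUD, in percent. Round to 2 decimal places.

+1.30%

T = 8/12 years.
Period premium: (3.5793 − 3.5486)/3.5486 = 0.0086513.
Annualise by dividing by T: 0.0086513 / (8/12) = 0.012977 → 1.30%.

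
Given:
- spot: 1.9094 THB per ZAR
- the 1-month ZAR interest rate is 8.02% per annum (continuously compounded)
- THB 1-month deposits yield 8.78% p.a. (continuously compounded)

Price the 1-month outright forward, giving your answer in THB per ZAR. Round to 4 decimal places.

1.9106

T = 1/12 years.
Growth of 1 THB over T: e^(0.0878×1/12) = 1.0073435.
ZAR growth factor: e^(0.0802×1/12) = 1.0067057.
So F = 1.9094 × 1.0073435 / 1.0067057 = 1.910610 (THB/ZAR).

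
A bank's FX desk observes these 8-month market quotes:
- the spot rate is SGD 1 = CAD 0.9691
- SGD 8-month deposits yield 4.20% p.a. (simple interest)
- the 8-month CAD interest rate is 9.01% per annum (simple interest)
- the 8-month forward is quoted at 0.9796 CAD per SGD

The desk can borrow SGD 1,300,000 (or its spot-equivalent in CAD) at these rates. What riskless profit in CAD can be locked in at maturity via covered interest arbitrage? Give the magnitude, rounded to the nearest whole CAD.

T = 8/12 years.
Invest the SGD and cover forward: 1,300,000 × 1.028000 × 0.9796 = CAD 1,309,137.44.
Convert at spot and invest in CAD: 1,300,000 × 0.9691 × 1.060066667 = CAD 1,335,503.79.
The quoted forward undervalues SGD, so borrow SGD, convert to CAD at spot, deposit the CAD at 9.01%, and buy SGD forward at 0.9796 to cover the loan.
The gap between the two covered legs is CAD 26,366.

CAD 26,366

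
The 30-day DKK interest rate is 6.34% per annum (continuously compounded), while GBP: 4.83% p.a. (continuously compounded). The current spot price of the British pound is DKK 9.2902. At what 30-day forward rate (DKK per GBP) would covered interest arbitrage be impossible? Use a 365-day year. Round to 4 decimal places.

T = 30/365 years.
DKK growth factor: e^(0.0634×30/365) = 1.0052246.
GBP growth factor: e^(0.0483×30/365) = 1.0039778.
Forward (DKK per GBP) = 9.2902 × 1.0052246 / 1.0039778 = 9.301737.

9.3017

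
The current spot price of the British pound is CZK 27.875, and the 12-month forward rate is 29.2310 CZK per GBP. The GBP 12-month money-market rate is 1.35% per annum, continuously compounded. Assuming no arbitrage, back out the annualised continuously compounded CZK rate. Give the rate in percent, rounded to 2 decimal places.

T = 1 year.
F/S = 29.231/27.875 = 1.0486457 = (growth of CZK) / (growth of GBP).
GBP growth factor: e^(0.0135×1) = 1.0135915.
That pins the CZK growth at 1.0628984.
r = ln(1.0628984)/1 = 0.061000 → 6.10%.

6.10%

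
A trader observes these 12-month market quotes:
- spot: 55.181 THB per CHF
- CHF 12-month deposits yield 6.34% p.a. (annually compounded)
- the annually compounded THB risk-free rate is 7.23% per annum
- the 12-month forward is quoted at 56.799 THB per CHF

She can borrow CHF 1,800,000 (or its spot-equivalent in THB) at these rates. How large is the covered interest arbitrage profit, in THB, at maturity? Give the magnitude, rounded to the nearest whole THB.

THB 2,213,047

T = 1 year.
Keep in CHF, deliver into the forward: 1,800,000·1.063400·56.799 = THB 108,720,101.88.
Swap to THB now, deposit: 1,800,000·55.181·1.072300 = THB 106,507,055.34.
The quoted forward overvalues CHF, so borrow THB, buy CHF at spot, deposit the CHF at 6.34%, and sell the proceeds forward at 56.799.
Arbitrage profit = |108,720,101.88 − 106,507,055.34| = THB 2,213,047.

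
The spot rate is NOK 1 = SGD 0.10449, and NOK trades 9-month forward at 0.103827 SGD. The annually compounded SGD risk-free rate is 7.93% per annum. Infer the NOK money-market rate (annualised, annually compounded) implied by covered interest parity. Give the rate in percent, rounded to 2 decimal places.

T = 9/12 years.
By CIP, F/S equals the SGD-to-NOK growth ratio: 0.103827/0.10449 = 0.9936549.
The SGD side grows by (1 + 0.0793)^(9/12) = 1.0589041.
That pins the NOK growth at 1.0656659.
Annualise: 1.0656659^(12/9) − 1 = 0.088499 = 8.85%.

8.85%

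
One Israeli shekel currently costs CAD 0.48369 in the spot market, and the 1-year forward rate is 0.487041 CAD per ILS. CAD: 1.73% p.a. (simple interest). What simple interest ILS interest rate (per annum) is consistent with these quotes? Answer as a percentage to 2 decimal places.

1.03%

T = 1 year.
F/S = 0.487041/0.48369 = 1.0069280 = (growth of CAD) / (growth of ILS).
CAD growth factor: 1 + 0.0173×1 = 1.017300.
So the ILS growth factor = 1.0103006.
r = (1.0103006 − 1)/1 = 0.010301 → 1.03%.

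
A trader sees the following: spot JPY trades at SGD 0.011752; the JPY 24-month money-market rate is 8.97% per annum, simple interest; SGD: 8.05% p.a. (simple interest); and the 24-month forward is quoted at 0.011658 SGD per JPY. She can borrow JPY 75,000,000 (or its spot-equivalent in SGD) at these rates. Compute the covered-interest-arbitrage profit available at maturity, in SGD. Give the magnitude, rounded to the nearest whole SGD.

T = 2 years.
Keep in JPY, deliver into the forward: 75,000,000·1.179400·0.011658 = SGD 1,031,208.39.
Swap to SGD now, deposit: 75,000,000·0.011752·1.161000 = SGD 1,023,305.40.
The quoted forward overvalues JPY, so borrow SGD, buy JPY at spot, deposit the JPY at 8.97%, and sell the proceeds forward at 0.011658.
The gap between the two covered legs is SGD 7,903.

SGD 7,903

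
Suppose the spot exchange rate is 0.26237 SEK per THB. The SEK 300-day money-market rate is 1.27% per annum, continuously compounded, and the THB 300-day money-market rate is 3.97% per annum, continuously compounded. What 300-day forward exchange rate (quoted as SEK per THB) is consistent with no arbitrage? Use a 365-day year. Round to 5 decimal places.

T = 300/365 years.
SEK growth factor: e^(0.0127×300/365) = 1.010493.
THB growth factor: e^(0.0397×300/365) = 1.0331683.
CIP: F = S · (grow SEK)/(grow THB) = 0.26237 × 1.010493/1.0331683 = 0.2566117 SEK per THB.

0.25661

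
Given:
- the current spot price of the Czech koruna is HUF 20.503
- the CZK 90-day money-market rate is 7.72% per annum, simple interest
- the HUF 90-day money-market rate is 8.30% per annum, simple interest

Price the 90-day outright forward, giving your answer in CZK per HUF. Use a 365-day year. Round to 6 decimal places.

0.048705

T = 90/365 years.
HUF accumulates by 1 + 0.0830×90/365 = 1.0204658.
Growth of 1 CZK over T: 1 + 0.0772×90/365 = 1.0190356.
So F = 20.503 × 1.0204658 / 1.0190356 = 20.53178 (HUF/CZK).
Invert for CZK per HUF: 1 / 20.53178 = 0.048705.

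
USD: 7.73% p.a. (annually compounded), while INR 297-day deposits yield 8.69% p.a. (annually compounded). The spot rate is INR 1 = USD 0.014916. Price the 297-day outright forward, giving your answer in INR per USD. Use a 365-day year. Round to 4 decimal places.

67.5278

T = 297/365 years.
USD growth factor: (1 + 0.0773)^(297/365) = 1.06245928.
INR accumulates by (1 + 0.0869)^(297/365) = 1.07015681.
CIP: F = S · (grow USD)/(grow INR) = 0.014916 × 1.06245928/1.07015681 = 0.014808711 USD per INR.
Invert for INR per USD: 1 / 0.014808711 = 67.5278.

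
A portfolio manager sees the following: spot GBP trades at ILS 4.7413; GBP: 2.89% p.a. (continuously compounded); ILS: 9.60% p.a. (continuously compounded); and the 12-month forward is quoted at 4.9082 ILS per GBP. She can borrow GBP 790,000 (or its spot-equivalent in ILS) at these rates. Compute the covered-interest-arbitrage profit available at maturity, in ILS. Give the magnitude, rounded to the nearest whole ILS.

T = 1 year.
Route A — deposit GBP, sell forward: 790,000 × 1.029321657 × 4.9082 = ILS 3,991,172.08.
Route B — convert at spot, deposit ILS: 790,000 × 4.7413 × 1.100759064 = ILS 4,123,032.87.
The quoted forward undervalues GBP, so borrow GBP, convert to ILS at spot, deposit the ILS at 9.60%, and buy GBP forward at 4.9082 to cover the loan.
Arbitrage profit = |3,991,172.08 − 4,123,032.87| = ILS 131,861.

ILS 131,861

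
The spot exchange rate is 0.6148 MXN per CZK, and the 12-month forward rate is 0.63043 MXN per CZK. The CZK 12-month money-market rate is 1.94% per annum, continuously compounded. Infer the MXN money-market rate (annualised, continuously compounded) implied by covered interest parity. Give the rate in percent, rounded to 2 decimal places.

T = 1 year.
CIP gives F = S · g_MXN/g_CZK, so g_MXN/g_CZK = 0.63043/0.6148 = 1.0254229.
The CZK side grows by e^(0.0194×1) = 1.0195894.
So the MXN growth factor = 1.0455103.
r = ln(1.0455103)/1 = 0.044505 → 4.45%.

4.45%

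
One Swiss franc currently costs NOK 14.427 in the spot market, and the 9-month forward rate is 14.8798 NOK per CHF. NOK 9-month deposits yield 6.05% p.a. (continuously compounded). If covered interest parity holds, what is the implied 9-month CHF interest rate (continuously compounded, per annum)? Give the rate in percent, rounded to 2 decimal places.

T = 9/12 years.
F/S = 14.8798/14.427 = 1.0313856 = (growth of NOK) / (growth of CHF).
The NOK side grows by e^(0.0605×9/12) = 1.0464202.
Hence g_CHF = 1.0145771.
Take logs: ln 1.0145771 / (9/12) = 0.019296, so 1.93%.

1.93%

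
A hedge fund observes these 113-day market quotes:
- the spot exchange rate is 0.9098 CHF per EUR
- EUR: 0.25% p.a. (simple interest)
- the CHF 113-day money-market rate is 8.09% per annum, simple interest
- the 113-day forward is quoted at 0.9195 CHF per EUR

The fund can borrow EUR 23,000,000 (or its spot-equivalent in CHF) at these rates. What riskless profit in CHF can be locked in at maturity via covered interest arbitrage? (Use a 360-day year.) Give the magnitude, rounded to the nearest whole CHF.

CHF 291,676

T = 113/360 years.
Invest the EUR and cover forward: 23,000,000 × 1.0007847222 × 0.9195 = CHF 21,165,095.70.
Convert at spot and invest in CHF: 23,000,000 × 0.9098 × 1.0253936111 = CHF 21,456,771.47.
The quoted forward undervalues EUR, so borrow EUR, convert to CHF at spot, deposit the CHF at 8.09%, and buy EUR forward at 0.9195 to cover the loan.
Profit = 21,456,771.47 − 21,165,095.70 = CHF 291,676.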